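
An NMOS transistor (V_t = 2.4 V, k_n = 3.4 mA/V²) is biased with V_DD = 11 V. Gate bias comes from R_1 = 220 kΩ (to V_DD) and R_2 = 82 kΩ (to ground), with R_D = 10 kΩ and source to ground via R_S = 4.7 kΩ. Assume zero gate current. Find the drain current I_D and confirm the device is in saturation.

I_D ≈ 0.079 mA

V_G = V_DD·R_2/(R_1+R_2) = 11×82/302 = 2.99 V.
Assume saturation: I_D = (k_n/2)(V_GS − V_t)² with V_GS = V_G − I_D·R_S = 2.99 − 4.7·I_D.
Substituting gives 37.6·I_D² − 10.4·I_D + 0.585 = 0, with roots I_D = 0.079 or 0.197 mA.
The root I_D = 0.197 mA gives V_GS = 2.06 V ≤ V_t, so take I_D = 0.079 mA.
Then V_GS = 2.62 V and V_DS = V_DD − I_D(R_D+R_S) = 11 − 0.079×14.7 = 9.84 V.
Saturation requires V_DS ≥ V_GS − V_t = 0.216 V; 9.84 ≥ 0.216 ✓.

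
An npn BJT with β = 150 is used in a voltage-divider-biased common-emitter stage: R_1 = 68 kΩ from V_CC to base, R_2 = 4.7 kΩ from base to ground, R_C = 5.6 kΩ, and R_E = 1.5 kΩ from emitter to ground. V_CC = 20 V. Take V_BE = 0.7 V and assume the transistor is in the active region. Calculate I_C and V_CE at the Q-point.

I_C ≈ 0.39 mA, V_CE ≈ 17 V

Thevenize the base divider: V_Th = V_CC·R_2/(R_1+R_2) = 20×4.7/72.7 = 1.29 V, R_Th = R_1‖R_2 = 4.4 kΩ.
Base-emitter loop: V_Th = I_B·R_Th + V_BE + (β+1)I_B·R_E, so I_B = (1.29 − 0.7) / (4.4 + 151×1.5) = 0.00257 mA.
I_C = β·I_B = 150×0.00257 = 0.385 mA, and I_E = (β+1)I_B = 0.388 mA.
V_CE = V_CC − I_C·R_C − I_E·R_E = 20 − 0.385×5.6 − 0.388×1.5 = 17.3 V.
V_CE = 17.3 V > 0.2 V confirms active-region operation.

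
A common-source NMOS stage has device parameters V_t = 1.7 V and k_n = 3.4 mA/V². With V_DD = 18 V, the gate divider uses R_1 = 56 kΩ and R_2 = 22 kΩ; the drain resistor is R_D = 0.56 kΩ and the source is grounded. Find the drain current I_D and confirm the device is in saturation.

V_G = V_DD·R_2/(R_1+R_2) = 18×22/78 = 5.08 V. With the source grounded, V_GS = V_G = 5.08 V.
Assume saturation: I_D = (k_n/2)(V_GS − V_t)² = (3.4/2)×(5.08 − 1.7)² = 1.7×3.38² = 19.4 mA.
V_DS = V_DD − I_D·R_D = 18 − 19.4×0.56 = 7.14 V.
Saturation requires V_DS ≥ V_GS − V_t = 3.38 V; 7.14 ≥ 3.38 ✓.

I_D ≈ 19 mA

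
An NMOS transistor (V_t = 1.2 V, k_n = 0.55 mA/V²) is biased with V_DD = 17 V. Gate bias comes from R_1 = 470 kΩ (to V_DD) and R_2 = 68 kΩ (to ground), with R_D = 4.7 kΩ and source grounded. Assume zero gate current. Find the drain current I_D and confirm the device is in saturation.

V_G = V_DD·R_2/(R_1+R_2) = 17×68/538 = 2.15 V. With the source grounded, V_GS = V_G = 2.15 V.
Assume saturation: I_D = (k_n/2)(V_GS − V_t)² = (0.55/2)×(2.15 − 1.2)² = 0.275×0.949² = 0.248 mA.
V_DS = V_DD − I_D·R_D = 17 − 0.248×4.7 = 15.8 V.
Saturation requires V_DS ≥ V_GS − V_t = 0.949 V; 15.8 ≥ 0.949 ✓.

I_D ≈ 0.25 mA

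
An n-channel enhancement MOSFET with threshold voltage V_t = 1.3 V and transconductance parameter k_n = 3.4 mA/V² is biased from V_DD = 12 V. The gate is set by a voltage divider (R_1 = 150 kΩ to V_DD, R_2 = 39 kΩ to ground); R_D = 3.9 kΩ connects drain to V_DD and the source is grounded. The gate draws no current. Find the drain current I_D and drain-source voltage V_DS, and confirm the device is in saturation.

I_D ≈ 2.4 mA, V_DS ≈ 2.8 V

V_G = V_DD·R_2/(R_1+R_2) = 12×39/189 = 2.48 V. With the source grounded, V_GS = V_G = 2.48 V.
Assume saturation: I_D = (k_n/2)(V_GS − V_t)² = (3.4/2)×(2.48 − 1.3)² = 1.7×1.18² = 2.35 mA.
V_DS = V_DD − I_D·R_D = 12 − 2.35×3.9 = 2.83 V.
Saturation requires V_DS ≥ V_GS − V_t = 1.18 V; 2.83 ≥ 1.18 ✓.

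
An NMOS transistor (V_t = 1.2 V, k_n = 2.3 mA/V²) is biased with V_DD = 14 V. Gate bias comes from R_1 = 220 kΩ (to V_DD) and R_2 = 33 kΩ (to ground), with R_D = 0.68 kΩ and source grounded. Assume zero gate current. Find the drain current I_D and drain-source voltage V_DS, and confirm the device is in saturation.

V_G = V_DD·R_2/(R_1+R_2) = 14×33/253 = 1.83 V. With the source grounded, V_GS = V_G = 1.83 V.
Assume saturation: I_D = (k_n/2)(V_GS − V_t)² = (2.3/2)×(1.83 − 1.2)² = 1.15×0.626² = 0.451 mA.
V_DS = V_DD − I_D·R_D = 14 − 0.451×0.68 = 13.7 V.
Saturation requires V_DS ≥ V_GS − V_t = 0.626 V; 13.7 ≥ 0.626 ✓.

I_D ≈ 0.45 mA, V_DS ≈ 14 V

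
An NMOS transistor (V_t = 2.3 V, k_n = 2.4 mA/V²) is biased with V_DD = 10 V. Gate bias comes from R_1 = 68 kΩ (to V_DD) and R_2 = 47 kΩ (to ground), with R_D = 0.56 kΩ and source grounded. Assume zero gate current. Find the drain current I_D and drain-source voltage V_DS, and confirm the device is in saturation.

I_D ≈ 3.8 mA, V_DS ≈ 7.9 V

V_G = V_DD·R_2/(R_1+R_2) = 10×47/115 = 4.09 V. With the source grounded, V_GS = V_G = 4.09 V.
Assume saturation: I_D = (k_n/2)(V_GS − V_t)² = (2.4/2)×(4.09 − 2.3)² = 1.2×1.79² = 3.83 mA.
V_DS = V_DD − I_D·R_D = 10 − 3.83×0.56 = 7.85 V.
Saturation requires V_DS ≥ V_GS − V_t = 1.79 V; 7.85 ≥ 1.79 ✓.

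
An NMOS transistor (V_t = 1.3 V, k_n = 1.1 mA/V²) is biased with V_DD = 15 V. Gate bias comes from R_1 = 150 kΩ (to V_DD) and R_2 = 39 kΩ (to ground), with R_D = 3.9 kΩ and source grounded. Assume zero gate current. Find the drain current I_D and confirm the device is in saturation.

I_D ≈ 1.8 mA

V_G = V_DD·R_2/(R_1+R_2) = 15×39/189 = 3.1 V. With the source grounded, V_GS = V_G = 3.1 V.
Assume saturation: I_D = (k_n/2)(V_GS − V_t)² = (1.1/2)×(3.1 − 1.3)² = 0.55×1.8² = 1.77 mA.
V_DS = V_DD − I_D·R_D = 15 − 1.77×3.9 = 8.09 V.
Saturation requires V_DS ≥ V_GS − V_t = 1.8 V; 8.09 ≥ 1.8 ✓.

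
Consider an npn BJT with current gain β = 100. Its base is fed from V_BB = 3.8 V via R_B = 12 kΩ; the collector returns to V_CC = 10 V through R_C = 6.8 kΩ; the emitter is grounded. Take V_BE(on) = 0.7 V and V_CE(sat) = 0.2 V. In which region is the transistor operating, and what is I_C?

saturation; I_C ≈ 1.4 mA

Assume active: I_B = (3.8 − 0.7)/12 = 0.258 mA, giving I_C = β·I_B = 25.8 mA.
But then V_CE = 10 − 25.8×6.8 = -166 V < V_CE(sat) = 0.2 V — impossible in the active region.
So the transistor is saturated. With V_CE = 0.2 V, I_C = (V_CC − 0.2)/R_C = 9.8/6.8 = 1.44 mA.
Check: β·I_B = 25.8 mA > I_C = 1.44 mA, confirming saturation.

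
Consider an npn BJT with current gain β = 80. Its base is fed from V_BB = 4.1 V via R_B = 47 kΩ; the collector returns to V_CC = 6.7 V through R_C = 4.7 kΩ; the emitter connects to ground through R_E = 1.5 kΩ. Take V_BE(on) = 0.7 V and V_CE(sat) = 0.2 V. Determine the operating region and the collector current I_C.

Assume active: I_B = (4.1 − 0.7)/(47 + 81×1.5) = 0.0202 mA, I_C = β·I_B = 1.61 mA.
Then V_CE = 6.7 − 1.61×4.7 − 1.63×1.5 = -3.34 V < 0.2 V — the active assumption fails.
Re-solve with V_CE = 0.2 V. KCL at the emitter: V_E/R_E = (V_BB−0.7−V_E)/R_B + (V_CC−0.2−V_E)/R_C, giving V_E = 1.62 V.
I_C = (V_CC − 0.2 − V_E)/R_C = (6.5 − 1.62)/4.7 = 1.04 mA.
Check: I_B = (3.4 − 1.62)/47 = 0.038 mA, and β·I_B = 3.04 mA > I_C, confirming saturation.

saturation; I_C ≈ 1 mA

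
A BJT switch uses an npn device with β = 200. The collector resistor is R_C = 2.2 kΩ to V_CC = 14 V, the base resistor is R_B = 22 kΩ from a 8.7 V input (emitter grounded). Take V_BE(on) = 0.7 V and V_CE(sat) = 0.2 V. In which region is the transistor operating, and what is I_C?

Assume active: I_B = (8.7 − 0.7)/22 = 0.364 mA, giving I_C = β·I_B = 72.7 mA.
But then V_CE = 14 − 72.7×2.2 = -146 V < V_CE(sat) = 0.2 V — impossible in the active region.
So the transistor is saturated. With V_CE = 0.2 V, I_C = (V_CC − 0.2)/R_C = 13.8/2.2 = 6.27 mA.
Check: β·I_B = 72.7 mA > I_C = 6.27 mA, confirming saturation.

saturation; I_C ≈ 6.3 mA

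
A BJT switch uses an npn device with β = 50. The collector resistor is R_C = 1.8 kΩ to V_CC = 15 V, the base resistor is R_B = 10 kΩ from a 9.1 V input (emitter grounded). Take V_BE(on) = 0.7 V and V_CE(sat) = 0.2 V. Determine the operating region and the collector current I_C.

saturation; I_C ≈ 8.2 mA

Assume active: I_B = (9.1 − 0.7)/10 = 0.84 mA, giving I_C = β·I_B = 42 mA.
But then V_CE = 15 − 42×1.8 = -60.6 V < V_CE(sat) = 0.2 V — impossible in the active region.
So the transistor is saturated. With V_CE = 0.2 V, I_C = (V_CC − 0.2)/R_C = 14.8/1.8 = 8.22 mA.
Check: β·I_B = 42 mA > I_C = 8.22 mA, confirming saturation.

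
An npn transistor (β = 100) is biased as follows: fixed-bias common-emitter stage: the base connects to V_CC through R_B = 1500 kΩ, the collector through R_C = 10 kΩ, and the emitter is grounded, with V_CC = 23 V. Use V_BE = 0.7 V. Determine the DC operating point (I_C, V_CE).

Base loop: V_CC = I_B·R_B + V_BE, so I_B = (23 − 0.7)/1500 kΩ = 0.0149 mA.
In the active region I_C = β·I_B = 100 × 0.0149 = 1.49 mA.
Collector loop: V_CE = V_CC − I_C·R_C = 23 − 1.49×10 = 8.13 V.
Since V_CE = 8.13 V > V_CE(sat) ≈ 0.2 V, the transistor is in the active region as assumed.

I_C ≈ 1.5 mA, V_CE ≈ 8.1 V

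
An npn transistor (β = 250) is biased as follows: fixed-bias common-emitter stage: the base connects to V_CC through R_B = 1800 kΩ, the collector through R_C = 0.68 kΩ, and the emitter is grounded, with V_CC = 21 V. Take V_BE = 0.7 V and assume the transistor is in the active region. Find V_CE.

V_CE ≈ 19 V

Base loop: V_CC = I_B·R_B + V_BE, so I_B = (21 − 0.7)/1800 kΩ = 0.0113 mA.
In the active region I_C = β·I_B = 250 × 0.0113 = 2.82 mA.
Collector loop: V_CE = V_CC − I_C·R_C = 21 − 2.82×0.68 = 19.1 V.
Since V_CE = 19.1 V > V_CE(sat) ≈ 0.2 V, the transistor is in the active region as assumed.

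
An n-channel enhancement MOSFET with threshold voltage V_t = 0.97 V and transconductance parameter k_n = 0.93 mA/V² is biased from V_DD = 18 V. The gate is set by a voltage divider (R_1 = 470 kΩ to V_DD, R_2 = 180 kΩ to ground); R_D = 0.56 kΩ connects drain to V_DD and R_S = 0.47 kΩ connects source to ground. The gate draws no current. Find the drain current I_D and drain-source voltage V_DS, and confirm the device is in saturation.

I_D ≈ 3.1 mA, V_DS ≈ 15 V

V_G = V_DD·R_2/(R_1+R_2) = 18×180/650 = 4.98 V.
Assume saturation: I_D = (k_n/2)(V_GS − V_t)² with V_GS = V_G − I_D·R_S = 4.98 − 0.47·I_D.
Substituting gives 0.103·I_D² − 2.75·I_D + 7.49 = 0, with roots I_D = 3.07 or 23.7 mA.
The root I_D = 23.7 mA gives V_GS = -6.18 V ≤ V_t, so take I_D = 3.07 mA.
Then V_GS = 3.54 V and V_DS = V_DD − I_D(R_D+R_S) = 18 − 3.07×1.03 = 14.8 V.
Saturation requires V_DS ≥ V_GS − V_t = 2.57 V; 14.8 ≥ 2.57 ✓.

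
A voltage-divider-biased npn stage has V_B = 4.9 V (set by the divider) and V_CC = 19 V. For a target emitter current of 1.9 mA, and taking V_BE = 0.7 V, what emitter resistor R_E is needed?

R_E ≈ 2.2 kΩ

V_E = V_B − V_BE = 4.9 − 0.7 = 4.2 V.
R_E = V_E / I_E = 4.2 / 1.9 = 2.21 kΩ.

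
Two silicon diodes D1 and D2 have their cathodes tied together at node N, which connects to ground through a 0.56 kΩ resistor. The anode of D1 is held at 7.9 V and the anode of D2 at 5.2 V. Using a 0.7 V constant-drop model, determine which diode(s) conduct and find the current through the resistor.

Assume both conduct. Then node N would need to be at both 7.9−0.7 = 7.2 V and 5.2−0.7 = 4.5 V, which is impossible.
Assume only D1 conducts: V_N = 7.9 − 0.7 = 7.2 V, so I_R = 7.2/0.56 = 12.9 mA.
Check D2: its anode-to-cathode voltage is 5.2 − 7.2 = -2 V < 0.7 V, so it is off. The assumption is consistent.

Only D1 conducts; I_R ≈ 13 mA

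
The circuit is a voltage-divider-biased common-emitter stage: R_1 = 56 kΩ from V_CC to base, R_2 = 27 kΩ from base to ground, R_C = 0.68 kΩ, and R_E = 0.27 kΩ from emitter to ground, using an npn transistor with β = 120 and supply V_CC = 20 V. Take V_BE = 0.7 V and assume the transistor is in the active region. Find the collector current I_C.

I_C ≈ 14 mA

Thevenize the base divider: V_Th = V_CC·R_2/(R_1+R_2) = 20×27/83 = 6.51 V, R_Th = R_1‖R_2 = 18.2 kΩ.
Base-emitter loop: V_Th = I_B·R_Th + V_BE + (β+1)I_B·R_E, so I_B = (6.51 − 0.7) / (18.2 + 121×0.27) = 0.114 mA.
I_C = β·I_B = 120×0.114 = 13.7 mA, and I_E = (β+1)I_B = 13.8 mA.
V_CE = V_CC − I_C·R_C − I_E·R_E = 20 − 13.7×0.68 − 13.8×0.27 = 6.96 V.
V_CE = 6.96 V > 0.2 V confirms active-region operation.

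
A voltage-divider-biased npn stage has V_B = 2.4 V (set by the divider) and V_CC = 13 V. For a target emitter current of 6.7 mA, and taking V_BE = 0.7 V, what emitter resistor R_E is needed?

R_E ≈ 0.25 kΩ

V_E = V_B − V_BE = 2.4 − 0.7 = 1.7 V.
R_E = V_E / I_E = 1.7 / 6.7 = 0.254 kΩ.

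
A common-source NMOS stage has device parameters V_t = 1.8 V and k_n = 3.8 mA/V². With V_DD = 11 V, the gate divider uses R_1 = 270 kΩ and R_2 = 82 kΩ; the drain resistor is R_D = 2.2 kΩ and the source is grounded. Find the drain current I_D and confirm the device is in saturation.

I_D ≈ 1.1 mA

V_G = V_DD·R_2/(R_1+R_2) = 11×82/352 = 2.56 V. With the source grounded, V_GS = V_G = 2.56 V.
Assume saturation: I_D = (k_n/2)(V_GS − V_t)² = (3.8/2)×(2.56 − 1.8)² = 1.9×0.762² = 1.1 mA.
V_DS = V_DD − I_D·R_D = 11 − 1.1×2.2 = 8.57 V.
Saturation requires V_DS ≥ V_GS − V_t = 0.762 V; 8.57 ≥ 0.762 ✓.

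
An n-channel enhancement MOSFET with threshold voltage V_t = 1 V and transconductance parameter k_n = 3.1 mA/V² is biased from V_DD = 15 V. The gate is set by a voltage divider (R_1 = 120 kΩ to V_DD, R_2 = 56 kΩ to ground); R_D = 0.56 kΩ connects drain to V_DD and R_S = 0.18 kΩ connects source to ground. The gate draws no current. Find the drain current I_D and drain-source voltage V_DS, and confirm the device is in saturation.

V_G = V_DD·R_2/(R_1+R_2) = 15×56/176 = 4.77 V.
Assume saturation: I_D = (k_n/2)(V_GS − V_t)² with V_GS = V_G − I_D·R_S = 4.77 − 0.18·I_D.
Substituting gives 0.0502·I_D² − 3.11·I_D + 22.1 = 0, with roots I_D = 8.19 or 53.6 mA.
The root I_D = 53.6 mA gives V_GS = -4.88 V ≤ V_t, so take I_D = 8.19 mA.
Then V_GS = 3.3 V and V_DS = V_DD − I_D(R_D+R_S) = 15 − 8.19×0.74 = 8.94 V.
Saturation requires V_DS ≥ V_GS − V_t = 2.3 V; 8.94 ≥ 2.3 ✓.

I_D ≈ 8.2 mA, V_DS ≈ 8.9 V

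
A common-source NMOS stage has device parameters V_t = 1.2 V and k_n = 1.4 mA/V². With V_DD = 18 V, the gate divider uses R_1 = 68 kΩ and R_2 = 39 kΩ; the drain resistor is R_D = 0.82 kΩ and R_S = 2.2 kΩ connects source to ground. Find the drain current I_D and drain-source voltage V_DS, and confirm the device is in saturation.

I_D ≈ 1.7 mA, V_DS ≈ 13 V

V_G = V_DD·R_2/(R_1+R_2) = 18×39/107 = 6.56 V.
Assume saturation: I_D = (k_n/2)(V_GS − V_t)² with V_GS = V_G − I_D·R_S = 6.56 − 2.2·I_D.
Substituting gives 3.39·I_D² − 17.5·I_D + 20.1 = 0, with roots I_D = 1.72 or 3.45 mA.
The root I_D = 3.45 mA gives V_GS = -1.02 V ≤ V_t, so take I_D = 1.72 mA.
Then V_GS = 2.77 V and V_DS = V_DD − I_D(R_D+R_S) = 18 − 1.72×3.02 = 12.8 V.
Saturation requires V_DS ≥ V_GS − V_t = 1.57 V; 12.8 ≥ 1.57 ✓.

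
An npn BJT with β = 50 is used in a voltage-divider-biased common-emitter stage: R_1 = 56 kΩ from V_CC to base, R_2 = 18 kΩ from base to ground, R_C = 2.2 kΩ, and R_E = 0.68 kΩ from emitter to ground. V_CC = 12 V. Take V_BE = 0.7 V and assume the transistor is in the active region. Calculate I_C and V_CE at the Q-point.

Thevenize the base divider: V_Th = V_CC·R_2/(R_1+R_2) = 12×18/74 = 2.92 V, R_Th = R_1‖R_2 = 13.6 kΩ.
Base-emitter loop: V_Th = I_B·R_Th + V_BE + (β+1)I_B·R_E, so I_B = (2.92 − 0.7) / (13.6 + 51×0.68) = 0.0459 mA.
I_C = β·I_B = 50×0.0459 = 2.3 mA, and I_E = (β+1)I_B = 2.34 mA.
V_CE = V_CC − I_C·R_C − I_E·R_E = 12 − 2.3×2.2 − 2.34×0.68 = 5.35 V.
V_CE = 5.35 V > 0.2 V confirms active-region operation.

I_C ≈ 2.3 mA, V_CE ≈ 5.4 V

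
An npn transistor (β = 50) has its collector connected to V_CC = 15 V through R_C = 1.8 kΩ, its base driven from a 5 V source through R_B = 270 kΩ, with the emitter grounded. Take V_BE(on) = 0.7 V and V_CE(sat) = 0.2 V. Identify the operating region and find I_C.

Assume active. Base-emitter loop: I_B = (V_BB − V_BE)/R_B = (5 − 0.7)/270 = 0.0159 mA.
I_C = β·I_B = 50×0.0159 = 0.796 mA.
V_CE = V_CC − I_C·R_C = 15 − 0.796×1.8 = 13.6 V > V_CE(sat), so the active-region assumption holds.

active; I_C ≈ 0.8 mA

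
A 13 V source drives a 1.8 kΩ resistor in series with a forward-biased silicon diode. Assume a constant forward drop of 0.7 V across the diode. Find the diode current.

I ≈ 6.8 mA

KVL around the loop: 13 = V_D + I·R = 0.7 + I × 1.8 kΩ.
So I = (13 − 0.7) / 1.8 kΩ = 12.3 / 1.8 = 6.83 mA.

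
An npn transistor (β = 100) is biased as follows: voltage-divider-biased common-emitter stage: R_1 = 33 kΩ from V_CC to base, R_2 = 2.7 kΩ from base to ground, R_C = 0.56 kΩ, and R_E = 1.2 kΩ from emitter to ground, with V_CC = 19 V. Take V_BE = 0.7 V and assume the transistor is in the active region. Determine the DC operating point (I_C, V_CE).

Thevenize the base divider: V_Th = V_CC·R_2/(R_1+R_2) = 19×2.7/35.7 = 1.44 V, R_Th = R_1‖R_2 = 2.5 kΩ.
Base-emitter loop: V_Th = I_B·R_Th + V_BE + (β+1)I_B·R_E, so I_B = (1.44 − 0.7) / (2.5 + 101×1.2) = 0.00596 mA.
I_C = β·I_B = 100×0.00596 = 0.596 mA, and I_E = (β+1)I_B = 0.602 mA.
V_CE = V_CC − I_C·R_C − I_E·R_E = 19 − 0.596×0.56 − 0.602×1.2 = 17.9 V.
V_CE = 17.9 V > 0.2 V confirms active-region operation.

I_C ≈ 0.6 mA, V_CE ≈ 18 V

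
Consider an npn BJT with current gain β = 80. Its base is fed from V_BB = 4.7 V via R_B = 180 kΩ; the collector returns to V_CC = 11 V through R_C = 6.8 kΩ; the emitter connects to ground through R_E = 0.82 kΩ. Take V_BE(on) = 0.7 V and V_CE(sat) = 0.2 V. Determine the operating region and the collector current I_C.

Assume active. Base-emitter loop: I_B = (V_BB − V_BE)/(R_B + (β+1)R_E) = (4.7 − 0.7)/(180 + 81×0.82) = 0.0162 mA.
I_C = β·I_B = 80×0.0162 = 1.3 mA.
V_CE = V_CC − I_C·R_C − I_E·R_E = 11 − 1.3×6.8 − 1.31×0.82 = 1.09 V > V_CE(sat), so the active-region assumption holds.

active; I_C ≈ 1.3 mA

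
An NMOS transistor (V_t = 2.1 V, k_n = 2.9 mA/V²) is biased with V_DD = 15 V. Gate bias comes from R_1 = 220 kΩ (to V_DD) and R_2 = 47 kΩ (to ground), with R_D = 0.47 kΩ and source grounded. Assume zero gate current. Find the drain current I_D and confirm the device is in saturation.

I_D ≈ 0.42 mA

V_G = V_DD·R_2/(R_1+R_2) = 15×47/267 = 2.64 V. With the source grounded, V_GS = V_G = 2.64 V.
Assume saturation: I_D = (k_n/2)(V_GS − V_t)² = (2.9/2)×(2.64 − 2.1)² = 1.45×0.54² = 0.424 mA.
V_DS = V_DD − I_D·R_D = 15 − 0.424×0.47 = 14.8 V.
Saturation requires V_DS ≥ V_GS − V_t = 0.54 V; 14.8 ≥ 0.54 ✓.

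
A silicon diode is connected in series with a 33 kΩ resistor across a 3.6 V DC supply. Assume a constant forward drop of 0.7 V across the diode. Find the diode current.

KVL around the loop: 3.6 = V_D + I·R = 0.7 + I × 33 kΩ.
So I = (3.6 − 0.7) / 33 kΩ = 2.9 / 33 = 0.0879 mA.

I ≈ 0.088 mA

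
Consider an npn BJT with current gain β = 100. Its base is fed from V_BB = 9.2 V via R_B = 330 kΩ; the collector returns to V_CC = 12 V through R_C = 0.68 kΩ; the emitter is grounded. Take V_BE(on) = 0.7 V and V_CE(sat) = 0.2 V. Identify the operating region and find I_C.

active; I_C ≈ 2.6 mA

Assume active. Base-emitter loop: I_B = (V_BB − V_BE)/R_B = (9.2 − 0.7)/330 = 0.0258 mA.
I_C = β·I_B = 100×0.0258 = 2.58 mA.
V_CE = V_CC − I_C·R_C = 12 − 2.58×0.68 = 10.2 V > V_CE(sat), so the active-region assumption holds.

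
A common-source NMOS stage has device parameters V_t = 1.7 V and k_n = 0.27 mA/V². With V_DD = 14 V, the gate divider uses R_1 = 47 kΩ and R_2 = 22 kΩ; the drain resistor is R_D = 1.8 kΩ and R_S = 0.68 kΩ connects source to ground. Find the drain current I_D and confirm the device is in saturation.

I_D ≈ 0.7 mA

V_G = V_DD·R_2/(R_1+R_2) = 14×22/69 = 4.46 V.
Assume saturation: I_D = (k_n/2)(V_GS − V_t)² with V_GS = V_G − I_D·R_S = 4.46 − 0.68·I_D.
Substituting gives 0.0624·I_D² − 1.51·I_D + 1.03 = 0, with roots I_D = 0.705 or 23.4 mA.
The root I_D = 23.4 mA gives V_GS = -11.5 V ≤ V_t, so take I_D = 0.705 mA.
Then V_GS = 3.98 V and V_DS = V_DD − I_D(R_D+R_S) = 14 − 0.705×2.48 = 12.3 V.
Saturation requires V_DS ≥ V_GS − V_t = 2.28 V; 12.3 ≥ 2.28 ✓.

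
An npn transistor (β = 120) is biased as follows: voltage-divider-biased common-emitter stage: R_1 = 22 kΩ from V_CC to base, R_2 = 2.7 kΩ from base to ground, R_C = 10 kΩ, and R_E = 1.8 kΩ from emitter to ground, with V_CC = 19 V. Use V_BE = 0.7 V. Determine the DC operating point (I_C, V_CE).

I_C ≈ 0.75 mA, V_CE ≈ 10 V

Thevenize the base divider: V_Th = V_CC·R_2/(R_1+R_2) = 19×2.7/24.7 = 2.08 V, R_Th = R_1‖R_2 = 2.4 kΩ.
Base-emitter loop: V_Th = I_B·R_Th + V_BE + (β+1)I_B·R_E, so I_B = (2.08 − 0.7) / (2.4 + 121×1.8) = 0.00625 mA.
I_C = β·I_B = 120×0.00625 = 0.75 mA, and I_E = (β+1)I_B = 0.757 mA.
V_CE = V_CC − I_C·R_C − I_E·R_E = 19 − 0.75×10 − 0.757×1.8 = 10.1 V.
V_CE = 10.1 V > 0.2 V confirms active-region operation.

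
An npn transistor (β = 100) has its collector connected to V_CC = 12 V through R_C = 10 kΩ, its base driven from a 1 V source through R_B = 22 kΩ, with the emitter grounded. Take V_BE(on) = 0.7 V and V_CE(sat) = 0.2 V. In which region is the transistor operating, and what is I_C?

saturation; I_C ≈ 1.2 mA

Assume active: I_B = (1 − 0.7)/22 = 0.0136 mA, giving I_C = β·I_B = 1.36 mA.
But then V_CE = 12 − 1.36×10 = -1.64 V < V_CE(sat) = 0.2 V — impossible in the active region.
So the transistor is saturated. With V_CE = 0.2 V, I_C = (V_CC − 0.2)/R_C = 11.8/10 = 1.18 mA.
Check: β·I_B = 1.36 mA > I_C = 1.18 mA, confirming saturation.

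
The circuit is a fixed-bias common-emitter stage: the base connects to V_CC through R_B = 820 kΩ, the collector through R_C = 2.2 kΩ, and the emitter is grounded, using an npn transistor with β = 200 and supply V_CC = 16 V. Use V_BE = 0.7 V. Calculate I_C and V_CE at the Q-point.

I_C ≈ 3.7 mA, V_CE ≈ 7.8 V

Base loop: V_CC = I_B·R_B + V_BE, so I_B = (16 − 0.7)/820 kΩ = 0.0187 mA.
In the active region I_C = β·I_B = 200 × 0.0187 = 3.73 mA.
Collector loop: V_CE = V_CC − I_C·R_C = 16 − 3.73×2.2 = 7.79 V.
Since V_CE = 7.79 V > V_CE(sat) ≈ 0.2 V, the transistor is in the active region as assumed.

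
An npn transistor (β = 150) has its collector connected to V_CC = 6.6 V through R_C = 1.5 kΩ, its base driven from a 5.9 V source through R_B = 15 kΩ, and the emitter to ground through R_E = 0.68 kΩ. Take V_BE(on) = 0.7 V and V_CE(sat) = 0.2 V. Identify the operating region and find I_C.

Assume active: I_B = (5.9 − 0.7)/(15 + 151×0.68) = 0.0442 mA, I_C = β·I_B = 6.63 mA.
Then V_CE = 6.6 − 6.63×1.5 − 6.67×0.68 = -7.88 V < 0.2 V — the active assumption fails.
Re-solve with V_CE = 0.2 V. KCL at the emitter: V_E/R_E = (V_BB−0.7−V_E)/R_B + (V_CC−0.2−V_E)/R_C, giving V_E = 2.09 V.
I_C = (V_CC − 0.2 − V_E)/R_C = (6.4 − 2.09)/1.5 = 2.87 mA.
Check: I_B = (5.2 − 2.09)/15 = 0.207 mA, and β·I_B = 31.1 mA > I_C, confirming saturation.

saturation; I_C ≈ 2.9 mA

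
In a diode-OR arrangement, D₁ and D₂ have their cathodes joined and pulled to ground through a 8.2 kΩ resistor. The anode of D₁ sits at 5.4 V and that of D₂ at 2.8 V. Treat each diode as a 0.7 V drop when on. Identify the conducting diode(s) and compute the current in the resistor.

Only D₁ conducts; I_R ≈ 0.57 mA

Assume both conduct. Then node N would need to be at both 5.4−0.7 = 4.7 V and 2.8−0.7 = 2.1 V, which is impossible.
Assume only D₁ conducts: V_N = 5.4 − 0.7 = 4.7 V, so I_R = 4.7/8.2 = 0.573 mA.
Check D₂: its anode-to-cathode voltage is 2.8 − 4.7 = -1.9 V < 0.7 V, so it is off. The assumption is consistent.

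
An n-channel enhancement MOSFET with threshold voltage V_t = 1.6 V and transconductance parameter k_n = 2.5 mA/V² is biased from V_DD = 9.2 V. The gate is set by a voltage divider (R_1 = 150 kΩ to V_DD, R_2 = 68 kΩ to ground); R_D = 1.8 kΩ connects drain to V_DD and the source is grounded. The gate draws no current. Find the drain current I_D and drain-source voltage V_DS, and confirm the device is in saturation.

I_D ≈ 2 mA, V_DS ≈ 5.6 V

V_G = V_DD·R_2/(R_1+R_2) = 9.2×68/218 = 2.87 V. With the source grounded, V_GS = V_G = 2.87 V.
Assume saturation: I_D = (k_n/2)(V_GS − V_t)² = (2.5/2)×(2.87 − 1.6)² = 1.25×1.27² = 2.02 mA.
V_DS = V_DD − I_D·R_D = 9.2 − 2.02×1.8 = 5.57 V.
Saturation requires V_DS ≥ V_GS − V_t = 1.27 V; 5.57 ≥ 1.27 ✓.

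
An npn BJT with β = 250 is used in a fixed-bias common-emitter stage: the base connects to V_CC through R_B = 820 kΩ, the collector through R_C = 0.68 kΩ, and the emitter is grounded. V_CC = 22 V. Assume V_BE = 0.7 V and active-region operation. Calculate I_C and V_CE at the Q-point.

Base loop: V_CC = I_B·R_B + V_BE, so I_B = (22 − 0.7)/820 kΩ = 0.026 mA.
In the active region I_C = β·I_B = 250 × 0.026 = 6.49 mA.
Collector loop: V_CE = V_CC − I_C·R_C = 22 − 6.49×0.68 = 17.6 V.
Since V_CE = 17.6 V > V_CE(sat) ≈ 0.2 V, the transistor is in the active region as assumed.

I_C ≈ 6.5 mA, V_CE ≈ 18 V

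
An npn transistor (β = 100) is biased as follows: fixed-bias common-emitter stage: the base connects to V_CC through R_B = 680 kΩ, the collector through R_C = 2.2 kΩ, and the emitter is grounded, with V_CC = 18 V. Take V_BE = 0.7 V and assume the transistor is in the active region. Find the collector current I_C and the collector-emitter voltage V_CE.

I_C ≈ 2.5 mA, V_CE ≈ 12 V

Base loop: V_CC = I_B·R_B + V_BE, so I_B = (18 − 0.7)/680 kΩ = 0.0254 mA.
In the active region I_C = β·I_B = 100 × 0.0254 = 2.54 mA.
Collector loop: V_CE = V_CC − I_C·R_C = 18 − 2.54×2.2 = 12.4 V.
Since V_CE = 12.4 V > V_CE(sat) ≈ 0.2 V, the transistor is in the active region as assumed.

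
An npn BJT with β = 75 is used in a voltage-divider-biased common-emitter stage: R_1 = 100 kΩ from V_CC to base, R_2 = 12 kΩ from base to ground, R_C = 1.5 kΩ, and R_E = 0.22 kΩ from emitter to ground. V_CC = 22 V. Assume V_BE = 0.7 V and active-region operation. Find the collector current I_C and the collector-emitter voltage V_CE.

Thevenize the base divider: V_Th = V_CC·R_2/(R_1+R_2) = 22×12/112 = 2.36 V, R_Th = R_1‖R_2 = 10.7 kΩ.
Base-emitter loop: V_Th = I_B·R_Th + V_BE + (β+1)I_B·R_E, so I_B = (2.36 − 0.7) / (10.7 + 76×0.22) = 0.0604 mA.
I_C = β·I_B = 75×0.0604 = 4.53 mA, and I_E = (β+1)I_B = 4.59 mA.
V_CE = V_CC − I_C·R_C − I_E·R_E = 22 − 4.53×1.5 − 4.59×0.22 = 14.2 V.
V_CE = 14.2 V > 0.2 V confirms active-region operation.

I_C ≈ 4.5 mA, V_CE ≈ 14 V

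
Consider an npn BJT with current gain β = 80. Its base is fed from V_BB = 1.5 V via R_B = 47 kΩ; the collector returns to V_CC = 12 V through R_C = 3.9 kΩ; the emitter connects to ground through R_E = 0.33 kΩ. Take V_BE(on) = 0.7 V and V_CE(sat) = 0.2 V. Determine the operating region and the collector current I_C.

Assume active. Base-emitter loop: I_B = (V_BB − V_BE)/(R_B + (β+1)R_E) = (1.5 − 0.7)/(47 + 81×0.33) = 0.0109 mA.
I_C = β·I_B = 80×0.0109 = 0.868 mA.
V_CE = V_CC − I_C·R_C − I_E·R_E = 12 − 0.868×3.9 − 0.879×0.33 = 8.32 V > V_CE(sat), so the active-region assumption holds.

active; I_C ≈ 0.87 mA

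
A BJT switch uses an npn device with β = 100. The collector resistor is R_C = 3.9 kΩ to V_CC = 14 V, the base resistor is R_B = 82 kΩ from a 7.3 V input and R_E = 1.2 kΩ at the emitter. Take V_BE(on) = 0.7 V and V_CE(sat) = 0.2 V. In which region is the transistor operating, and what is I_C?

Assume active: I_B = (7.3 − 0.7)/(82 + 101×1.2) = 0.0325 mA, I_C = β·I_B = 3.25 mA.
Then V_CE = 14 − 3.25×3.9 − 3.28×1.2 = -2.6 V < 0.2 V — the active assumption fails.
Re-solve with V_CE = 0.2 V. KCL at the emitter: V_E/R_E = (V_BB−0.7−V_E)/R_B + (V_CC−0.2−V_E)/R_C, giving V_E = 3.28 V.
I_C = (V_CC − 0.2 − V_E)/R_C = (13.8 − 3.28)/3.9 = 2.7 mA.
Check: I_B = (6.6 − 3.28)/82 = 0.0404 mA, and β·I_B = 4.04 mA > I_C, confirming saturation.

saturation; I_C ≈ 2.7 mA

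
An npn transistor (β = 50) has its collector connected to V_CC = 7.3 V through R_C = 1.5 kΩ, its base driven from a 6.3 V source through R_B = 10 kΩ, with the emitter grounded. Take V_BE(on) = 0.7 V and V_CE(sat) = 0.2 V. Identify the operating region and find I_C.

Assume active: I_B = (6.3 − 0.7)/10 = 0.56 mA, giving I_C = β·I_B = 28 mA.
But then V_CE = 7.3 − 28×1.5 = -34.7 V < V_CE(sat) = 0.2 V — impossible in the active region.
So the transistor is saturated. With V_CE = 0.2 V, I_C = (V_CC − 0.2)/R_C = 7.1/1.5 = 4.73 mA.
Check: β·I_B = 28 mA > I_C = 4.73 mA, confirming saturation.

saturation; I_C ≈ 4.7 mA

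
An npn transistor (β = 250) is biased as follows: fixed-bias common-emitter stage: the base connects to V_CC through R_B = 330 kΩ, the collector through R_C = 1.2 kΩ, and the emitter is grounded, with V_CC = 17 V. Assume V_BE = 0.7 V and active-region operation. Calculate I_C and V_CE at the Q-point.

Base loop: V_CC = I_B·R_B + V_BE, so I_B = (17 − 0.7)/330 kΩ = 0.0494 mA.
In the active region I_C = β·I_B = 250 × 0.0494 = 12.3 mA.
Collector loop: V_CE = V_CC − I_C·R_C = 17 − 12.3×1.2 = 2.18 V.
Since V_CE = 2.18 V > V_CE(sat) ≈ 0.2 V, the transistor is in the active region as assumed.

I_C ≈ 12 mA, V_CE ≈ 2.2 V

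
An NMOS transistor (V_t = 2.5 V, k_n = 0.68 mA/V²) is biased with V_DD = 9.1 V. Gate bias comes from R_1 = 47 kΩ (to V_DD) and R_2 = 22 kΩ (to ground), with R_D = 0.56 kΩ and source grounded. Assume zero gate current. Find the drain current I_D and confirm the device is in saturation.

I_D ≈ 0.055 mA

V_G = V_DD·R_2/(R_1+R_2) = 9.1×22/69 = 2.9 V. With the source grounded, V_GS = V_G = 2.9 V.
Assume saturation: I_D = (k_n/2)(V_GS − V_t)² = (0.68/2)×(2.9 − 2.5)² = 0.34×0.401² = 0.0548 mA.
V_DS = V_DD − I_D·R_D = 9.1 − 0.0548×0.56 = 9.07 V.
Saturation requires V_DS ≥ V_GS − V_t = 0.401 V; 9.07 ≥ 0.401 ✓.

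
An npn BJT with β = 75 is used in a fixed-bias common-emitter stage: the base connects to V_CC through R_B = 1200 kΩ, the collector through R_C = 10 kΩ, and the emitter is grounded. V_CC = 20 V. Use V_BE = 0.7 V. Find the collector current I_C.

Base loop: V_CC = I_B·R_B + V_BE, so I_B = (20 − 0.7)/1200 kΩ = 0.0161 mA.
In the active region I_C = β·I_B = 75 × 0.0161 = 1.21 mA.
Collector loop: V_CE = V_CC − I_C·R_C = 20 − 1.21×10 = 7.94 V.
Since V_CE = 7.94 V > V_CE(sat) ≈ 0.2 V, the transistor is in the active region as assumed.

I_C ≈ 1.2 mA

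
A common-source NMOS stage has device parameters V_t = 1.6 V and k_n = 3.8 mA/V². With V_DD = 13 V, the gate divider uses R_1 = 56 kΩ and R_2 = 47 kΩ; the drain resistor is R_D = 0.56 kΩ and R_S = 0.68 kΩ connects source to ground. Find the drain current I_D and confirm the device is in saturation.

I_D ≈ 4.2 mA

V_G = V_DD·R_2/(R_1+R_2) = 13×47/103 = 5.93 V.
Assume saturation: I_D = (k_n/2)(V_GS − V_t)² with V_GS = V_G − I_D·R_S = 5.93 − 0.68·I_D.
Substituting gives 0.879·I_D² − 12.2·I_D + 35.7 = 0, with roots I_D = 4.19 or 9.69 mA.
The root I_D = 9.69 mA gives V_GS = -0.659 V ≤ V_t, so take I_D = 4.19 mA.
Then V_GS = 3.08 V and V_DS = V_DD − I_D(R_D+R_S) = 13 − 4.19×1.24 = 7.81 V.
Saturation requires V_DS ≥ V_GS − V_t = 1.48 V; 7.81 ≥ 1.48 ✓.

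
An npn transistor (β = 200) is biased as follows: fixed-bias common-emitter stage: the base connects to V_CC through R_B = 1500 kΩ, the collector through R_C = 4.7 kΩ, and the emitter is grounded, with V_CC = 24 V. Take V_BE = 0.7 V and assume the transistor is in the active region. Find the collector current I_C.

I_C ≈ 3.1 mA

Base loop: V_CC = I_B·R_B + V_BE, so I_B = (24 − 0.7)/1500 kΩ = 0.0155 mA.
In the active region I_C = β·I_B = 200 × 0.0155 = 3.11 mA.
Collector loop: V_CE = V_CC − I_C·R_C = 24 − 3.11×4.7 = 9.4 V.
Since V_CE = 9.4 V > V_CE(sat) ≈ 0.2 V, the transistor is in the active region as assumed.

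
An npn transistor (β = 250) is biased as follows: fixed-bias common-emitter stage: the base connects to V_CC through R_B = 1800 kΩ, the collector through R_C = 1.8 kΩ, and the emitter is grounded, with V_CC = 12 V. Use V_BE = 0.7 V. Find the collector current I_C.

Base loop: V_CC = I_B·R_B + V_BE, so I_B = (12 − 0.7)/1800 kΩ = 0.00628 mA.
In the active region I_C = β·I_B = 250 × 0.00628 = 1.57 mA.
Collector loop: V_CE = V_CC − I_C·R_C = 12 − 1.57×1.8 = 9.18 V.
Since V_CE = 9.18 V > V_CE(sat) ≈ 0.2 V, the transistor is in the active region as assumed.

I_C ≈ 1.6 mA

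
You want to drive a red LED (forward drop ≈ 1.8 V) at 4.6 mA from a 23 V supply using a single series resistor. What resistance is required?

R ≈ 4.6 kΩ

The resistor drops V_S − V_D = 23 − 1.8 = 21.2 V at 4.6 mA.
R = 21.2 V / 4.6 mA = 4.61 kΩ.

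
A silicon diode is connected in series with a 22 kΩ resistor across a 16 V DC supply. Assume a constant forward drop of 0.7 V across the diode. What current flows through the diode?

I ≈ 0.7 mA

KVL around the loop: 16 = V_D + I·R = 0.7 + I × 22 kΩ.
So I = (16 − 0.7) / 22 kΩ = 15.3 / 22 = 0.695 mA.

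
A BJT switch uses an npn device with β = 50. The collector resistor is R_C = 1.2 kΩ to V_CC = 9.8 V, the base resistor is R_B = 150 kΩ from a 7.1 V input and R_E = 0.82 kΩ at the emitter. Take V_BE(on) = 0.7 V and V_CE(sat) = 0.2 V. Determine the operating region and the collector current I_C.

Assume active. Base-emitter loop: I_B = (V_BB − V_BE)/(R_B + (β+1)R_E) = (7.1 − 0.7)/(150 + 51×0.82) = 0.0334 mA.
I_C = β·I_B = 50×0.0334 = 1.67 mA.
V_CE = V_CC − I_C·R_C − I_E·R_E = 9.8 − 1.67×1.2 − 1.7×0.82 = 6.4 V > V_CE(sat), so the active-region assumption holds.

active; I_C ≈ 1.7 mA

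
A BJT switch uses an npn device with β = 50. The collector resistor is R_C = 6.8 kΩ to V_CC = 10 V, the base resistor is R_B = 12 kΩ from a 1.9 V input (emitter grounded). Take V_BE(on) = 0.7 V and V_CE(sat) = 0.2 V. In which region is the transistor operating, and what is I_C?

saturation; I_C ≈ 1.4 mA

Assume active: I_B = (1.9 − 0.7)/12 = 0.1 mA, giving I_C = β·I_B = 5 mA.
But then V_CE = 10 − 5×6.8 = -24 V < V_CE(sat) = 0.2 V — impossible in the active region.
So the transistor is saturated. With V_CE = 0.2 V, I_C = (V_CC − 0.2)/R_C = 9.8/6.8 = 1.44 mA.
Check: β·I_B = 5 mA > I_C = 1.44 mA, confirming saturation.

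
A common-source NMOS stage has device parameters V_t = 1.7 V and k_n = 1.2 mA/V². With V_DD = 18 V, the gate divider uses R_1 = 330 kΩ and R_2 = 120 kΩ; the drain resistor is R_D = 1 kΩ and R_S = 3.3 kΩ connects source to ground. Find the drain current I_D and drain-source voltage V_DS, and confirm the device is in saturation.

I_D ≈ 0.63 mA, V_DS ≈ 15 V

V_G = V_DD·R_2/(R_1+R_2) = 18×120/450 = 4.8 V.
Assume saturation: I_D = (k_n/2)(V_GS − V_t)² with V_GS = V_G − I_D·R_S = 4.8 − 3.3·I_D.
Substituting gives 6.53·I_D² − 13.3·I_D + 5.77 = 0, with roots I_D = 0.629 or 1.4 mA.
The root I_D = 1.4 mA gives V_GS = 0.171 V ≤ V_t, so take I_D = 0.629 mA.
Then V_GS = 2.72 V and V_DS = V_DD − I_D(R_D+R_S) = 18 − 0.629×4.3 = 15.3 V.
Saturation requires V_DS ≥ V_GS − V_t = 1.02 V; 15.3 ≥ 1.02 ✓.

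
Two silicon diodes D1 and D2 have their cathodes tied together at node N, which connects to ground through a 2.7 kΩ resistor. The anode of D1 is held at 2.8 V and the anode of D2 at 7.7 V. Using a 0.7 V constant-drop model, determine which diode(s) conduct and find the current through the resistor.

Assume both conduct. Then node N would need to be at both 2.8−0.7 = 2.1 V and 7.7−0.7 = 7 V, which is impossible.
Assume only D2 conducts: V_N = 7.7 − 0.7 = 7 V, so I_R = 7/2.7 = 2.59 mA.
Check D1: its anode-to-cathode voltage is 2.8 − 7 = -4.2 V < 0.7 V, so it is off. The assumption is consistent.

Only D2 conducts; I_R ≈ 2.6 mA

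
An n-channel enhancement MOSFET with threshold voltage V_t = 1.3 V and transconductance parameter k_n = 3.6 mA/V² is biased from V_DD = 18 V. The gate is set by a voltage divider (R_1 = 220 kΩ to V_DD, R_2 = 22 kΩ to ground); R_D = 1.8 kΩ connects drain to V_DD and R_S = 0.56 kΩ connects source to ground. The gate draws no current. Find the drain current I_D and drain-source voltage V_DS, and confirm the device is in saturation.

I_D ≈ 0.13 mA, V_DS ≈ 18 V

V_G = V_DD·R_2/(R_1+R_2) = 18×22/242 = 1.64 V.
Assume saturation: I_D = (k_n/2)(V_GS − V_t)² with V_GS = V_G − I_D·R_S = 1.64 − 0.56·I_D.
Substituting gives 0.564·I_D² − 1.68·I_D + 0.204 = 0, with roots I_D = 0.127 or 2.85 mA.
The root I_D = 2.85 mA gives V_GS = 0.0426 V ≤ V_t, so take I_D = 0.127 mA.
Then V_GS = 1.57 V and V_DS = V_DD − I_D(R_D+R_S) = 18 − 0.127×2.36 = 17.7 V.
Saturation requires V_DS ≥ V_GS − V_t = 0.265 V; 17.7 ≥ 0.265 ✓.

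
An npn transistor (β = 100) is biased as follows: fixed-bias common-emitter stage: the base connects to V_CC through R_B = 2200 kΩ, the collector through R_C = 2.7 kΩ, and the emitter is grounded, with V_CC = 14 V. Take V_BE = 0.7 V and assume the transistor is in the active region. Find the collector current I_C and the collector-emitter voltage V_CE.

Base loop: V_CC = I_B·R_B + V_BE, so I_B = (14 − 0.7)/2200 kΩ = 0.00605 mA.
In the active region I_C = β·I_B = 100 × 0.00605 = 0.605 mA.
Collector loop: V_CE = V_CC − I_C·R_C = 14 − 0.605×2.7 = 12.4 V.
Since V_CE = 12.4 V > V_CE(sat) ≈ 0.2 V, the transistor is in the active region as assumed.

I_C ≈ 0.6 mA, V_CE ≈ 12 V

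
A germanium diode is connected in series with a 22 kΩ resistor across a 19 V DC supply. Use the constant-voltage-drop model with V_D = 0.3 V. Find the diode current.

KVL around the loop: 19 = V_D + I·R = 0.3 + I × 22 kΩ.
So I = (19 − 0.3) / 22 kΩ = 18.7 / 22 = 0.85 mA.

I ≈ 0.85 mA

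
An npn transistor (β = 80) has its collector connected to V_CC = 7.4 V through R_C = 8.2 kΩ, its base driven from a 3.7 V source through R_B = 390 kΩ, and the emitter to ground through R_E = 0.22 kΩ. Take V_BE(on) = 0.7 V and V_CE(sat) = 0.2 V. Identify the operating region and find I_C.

active; I_C ≈ 0.59 mA

Assume active. Base-emitter loop: I_B = (V_BB − V_BE)/(R_B + (β+1)R_E) = (3.7 − 0.7)/(390 + 81×0.22) = 0.00736 mA.
I_C = β·I_B = 80×0.00736 = 0.588 mA.
V_CE = V_CC − I_C·R_C − I_E·R_E = 7.4 − 0.588×8.2 − 0.596×0.22 = 2.44 V > V_CE(sat), so the active-region assumption holds.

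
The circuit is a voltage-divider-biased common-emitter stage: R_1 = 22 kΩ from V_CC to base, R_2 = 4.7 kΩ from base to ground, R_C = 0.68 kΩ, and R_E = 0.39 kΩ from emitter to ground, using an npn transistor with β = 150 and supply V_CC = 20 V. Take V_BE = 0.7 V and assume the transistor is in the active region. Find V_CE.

V_CE ≈ 13 V

Thevenize the base divider: V_Th = V_CC·R_2/(R_1+R_2) = 20×4.7/26.7 = 3.52 V, R_Th = R_1‖R_2 = 3.87 kΩ.
Base-emitter loop: V_Th = I_B·R_Th + V_BE + (β+1)I_B·R_E, so I_B = (3.52 − 0.7) / (3.87 + 151×0.39) = 0.0449 mA.
I_C = β·I_B = 150×0.0449 = 6.74 mA, and I_E = (β+1)I_B = 6.79 mA.
V_CE = V_CC − I_C·R_C − I_E·R_E = 20 − 6.74×0.68 − 6.79×0.39 = 12.8 V.
V_CE = 12.8 V > 0.2 V confirms active-region operation.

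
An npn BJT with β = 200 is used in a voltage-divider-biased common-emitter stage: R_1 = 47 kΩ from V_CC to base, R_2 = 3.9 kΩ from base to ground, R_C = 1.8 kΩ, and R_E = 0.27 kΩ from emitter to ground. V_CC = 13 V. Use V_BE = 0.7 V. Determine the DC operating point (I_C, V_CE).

I_C ≈ 1 mA, V_CE ≈ 11 V

Thevenize the base divider: V_Th = V_CC·R_2/(R_1+R_2) = 13×3.9/50.9 = 0.996 V, R_Th = R_1‖R_2 = 3.6 kΩ.
Base-emitter loop: V_Th = I_B·R_Th + V_BE + (β+1)I_B·R_E, so I_B = (0.996 − 0.7) / (3.6 + 201×0.27) = 0.00512 mA.
I_C = β·I_B = 200×0.00512 = 1.02 mA, and I_E = (β+1)I_B = 1.03 mA.
V_CE = V_CC − I_C·R_C − I_E·R_E = 13 − 1.02×1.8 − 1.03×0.27 = 10.9 V.
V_CE = 10.9 V > 0.2 V confirms active-region operation.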